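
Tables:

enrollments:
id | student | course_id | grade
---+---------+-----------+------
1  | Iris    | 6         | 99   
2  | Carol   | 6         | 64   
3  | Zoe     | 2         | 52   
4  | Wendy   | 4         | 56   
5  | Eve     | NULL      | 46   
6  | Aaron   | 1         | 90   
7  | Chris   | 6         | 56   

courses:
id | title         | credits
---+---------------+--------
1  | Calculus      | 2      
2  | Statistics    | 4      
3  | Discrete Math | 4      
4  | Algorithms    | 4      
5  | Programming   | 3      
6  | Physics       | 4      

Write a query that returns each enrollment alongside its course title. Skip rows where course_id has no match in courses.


INNER JOIN keeps only enrollments rows whose course_id matches an id in courses. Walk through each enrollment:
  - enrollment 1 (Iris): course_id=6 -> matches Physics
  - enrollment 2 (Carol): course_id=6 -> matches Physics
  - enrollment 3 (Zoe): course_id=2 -> matches Statistics
  - enrollment 4 (Wendy): course_id=4 -> matches Algorithms
  - enrollment 5 (Eve): course_id=NULL, no match -> dropped
  - enrollment 6 (Aaron): course_id=1 -> matches Calculus
  - enrollment 7 (Chris): course_id=6 -> matches Physics
So 1 of 7 rows is dropped.

SQL:
SELECT a.student, b.title AS course
FROM enrollments a
INNER JOIN courses b ON a.course_id = b.id

Result:
student | course    
--------+-----------
Iris    | Physics   
Carol   | Physics   
Zoe     | Statistics
Wendy   | Algorithms
Aaron   | Calculus  
Chris   | Physics   


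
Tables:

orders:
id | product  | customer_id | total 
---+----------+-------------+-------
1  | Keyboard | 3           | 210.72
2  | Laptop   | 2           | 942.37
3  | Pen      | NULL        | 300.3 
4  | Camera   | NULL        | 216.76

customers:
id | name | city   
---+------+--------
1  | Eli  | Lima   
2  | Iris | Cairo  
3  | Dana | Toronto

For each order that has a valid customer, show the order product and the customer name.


INNER JOIN keeps only orders rows whose customer_id matches an id in customers. Walk through each order:
  - order 1 (Keyboard): customer_id=3 -> matches Dana
  - order 2 (Laptop): customer_id=2 -> matches Iris
  - order 3 (Pen): customer_id=NULL, no match -> dropped
  - order 4 (Camera): customer_id=NULL, no match -> dropped
So 2 of 4 rows are dropped.

SQL:
SELECT a.product, b.name AS customer
FROM orders a
INNER JOIN customers b ON a.customer_id = b.id

Result:
product  | customer
---------+---------
Keyboard | Dana    
Laptop   | Iris    


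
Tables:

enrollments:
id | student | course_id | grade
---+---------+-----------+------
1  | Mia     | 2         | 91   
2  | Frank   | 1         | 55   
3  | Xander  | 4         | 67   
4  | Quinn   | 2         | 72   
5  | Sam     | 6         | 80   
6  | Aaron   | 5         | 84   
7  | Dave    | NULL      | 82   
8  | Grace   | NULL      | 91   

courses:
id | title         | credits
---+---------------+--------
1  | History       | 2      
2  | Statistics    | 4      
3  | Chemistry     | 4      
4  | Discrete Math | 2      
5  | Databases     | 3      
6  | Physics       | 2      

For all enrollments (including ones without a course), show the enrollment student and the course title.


LEFT JOIN keeps every row from enrollments (the left table); where course_id has no match in courses, the course columns become NULL. Walk through each enrollment:
  - enrollment 1 (Mia): course_id=2 -> matches Statistics
  - enrollment 2 (Frank): course_id=1 -> matches History
  - enrollment 3 (Xander): course_id=4 -> matches Discrete Math
  - enrollment 4 (Quinn): course_id=2 -> matches Statistics
  - enrollment 5 (Sam): course_id=6 -> matches Physics
  - enrollment 6 (Aaron): course_id=5 -> matches Databases
  - enrollment 7 (Dave): course_id=NULL, no match -> kept with NULL
  - enrollment 8 (Grace): course_id=NULL, no match -> kept with NULL
All 8 rows appear; 2 have NULL course.

SQL:
SELECT a.student, b.title AS course
FROM enrollments a
LEFT JOIN courses b ON a.course_id = b.id

Result:
student | course       
--------+--------------
Mia     | Statistics   
Frank   | History      
Xander  | Discrete Math
Quinn   | Statistics   
Sam     | Physics      
Aaron   | Databases    
Dave    | NULL         
Grace   | NULL         


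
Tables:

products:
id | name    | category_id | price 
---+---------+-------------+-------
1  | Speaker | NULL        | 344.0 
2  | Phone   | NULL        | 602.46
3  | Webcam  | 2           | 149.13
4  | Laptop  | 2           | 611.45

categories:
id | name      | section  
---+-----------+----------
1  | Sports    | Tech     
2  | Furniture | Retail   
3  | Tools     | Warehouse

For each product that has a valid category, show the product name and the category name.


INNER JOIN keeps only products rows whose category_id matches an id in categories. Walk through each product:
  - product 1 (Speaker): category_id=NULL, no match -> dropped
  - product 2 (Phone): category_id=NULL, no match -> dropped
  - product 3 (Webcam): category_id=2 -> matches Furniture
  - product 4 (Laptop): category_id=2 -> matches Furniture
So 2 of 4 rows are dropped.

SQL:
SELECT a.name, b.name AS category
FROM products a
INNER JOIN categories b ON a.category_id = b.id

Result:
name   | category 
-------+----------
Webcam | Furniture
Laptop | Furniture


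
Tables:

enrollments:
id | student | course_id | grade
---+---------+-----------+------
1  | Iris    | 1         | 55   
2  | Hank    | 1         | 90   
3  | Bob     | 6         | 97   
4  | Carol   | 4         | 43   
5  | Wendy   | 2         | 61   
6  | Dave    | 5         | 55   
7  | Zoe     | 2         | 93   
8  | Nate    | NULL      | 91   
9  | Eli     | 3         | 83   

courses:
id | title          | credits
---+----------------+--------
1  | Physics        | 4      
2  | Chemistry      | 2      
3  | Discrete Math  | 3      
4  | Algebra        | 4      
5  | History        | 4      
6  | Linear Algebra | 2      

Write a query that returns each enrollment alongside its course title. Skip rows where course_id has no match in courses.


INNER JOIN keeps only enrollments rows whose course_id matches an id in courses. Walk through each enrollment:
  - enrollment 1 (Iris): course_id=1 -> matches Physics
  - enrollment 2 (Hank): course_id=1 -> matches Physics
  - enrollment 3 (Bob): course_id=6 -> matches Linear Algebra
  - enrollment 4 (Carol): course_id=4 -> matches Algebra
  - enrollment 5 (Wendy): course_id=2 -> matches Chemistry
  - enrollment 6 (Dave): course_id=5 -> matches History
  - enrollment 7 (Zoe): course_id=2 -> matches Chemistry
  - enrollment 8 (Nate): course_id=NULL, no match -> dropped
  - enrollment 9 (Eli): course_id=3 -> matches Discrete Math
So 1 of 9 rows is dropped.

SQL:
SELECT a.student, b.title AS course
FROM enrollments a
INNER JOIN courses b ON a.course_id = b.id

Result:
student | course        
--------+---------------
Iris    | Physics       
Hank    | Physics       
Bob     | Linear Algebra
Carol   | Algebra       
Wendy   | Chemistry     
Dave    | History       
Zoe     | Chemistry     
Eli     | Discrete Math 


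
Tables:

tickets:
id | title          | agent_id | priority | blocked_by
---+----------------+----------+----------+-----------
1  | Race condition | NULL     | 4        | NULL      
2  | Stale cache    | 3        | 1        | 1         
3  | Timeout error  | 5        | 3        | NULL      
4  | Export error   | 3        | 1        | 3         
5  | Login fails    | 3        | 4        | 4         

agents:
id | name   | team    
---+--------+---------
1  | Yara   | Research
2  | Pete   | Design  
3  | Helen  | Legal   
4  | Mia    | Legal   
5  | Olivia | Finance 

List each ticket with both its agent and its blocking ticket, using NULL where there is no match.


Two LEFT JOINs from the same base table tickets: one to agents via agent_id, one to tickets itself via blocked_by. Both are LEFT so every ticket is preserved.
Match against agents:
  - ticket 1 (Race condition): agent_id=NULL, no match -> kept with NULL
  - ticket 2 (Stale cache): agent_id=3 -> matches Helen
  - ticket 3 (Timeout error): agent_id=5 -> matches Olivia
  - ticket 4 (Export error): agent_id=3 -> matches Helen
  - ticket 5 (Login fails): agent_id=3 -> matches Helen
Match against tickets (self):
  - ticket 1 (Race condition): blocked_by=NULL -> NULL
  - ticket 2 (Stale cache): blocked_by=1 -> Race condition
  - ticket 3 (Timeout error): blocked_by=NULL -> NULL
  - ticket 4 (Export error): blocked_by=3 -> Timeout error
  - ticket 5 (Login fails): blocked_by=4 -> Export error

SQL:
SELECT a.title, b.name AS agent, c.title AS blocked_by
FROM tickets a
LEFT JOIN agents b ON a.agent_id = b.id
LEFT JOIN tickets c ON a.blocked_by = c.id

Result:
title          | agent  | blocked_by    
---------------+--------+---------------
Race condition | NULL   | NULL          
Stale cache    | Helen  | Race condition
Timeout error  | Olivia | NULL          
Export error   | Helen  | Timeout error 
Login fails    | Helen  | Export error  


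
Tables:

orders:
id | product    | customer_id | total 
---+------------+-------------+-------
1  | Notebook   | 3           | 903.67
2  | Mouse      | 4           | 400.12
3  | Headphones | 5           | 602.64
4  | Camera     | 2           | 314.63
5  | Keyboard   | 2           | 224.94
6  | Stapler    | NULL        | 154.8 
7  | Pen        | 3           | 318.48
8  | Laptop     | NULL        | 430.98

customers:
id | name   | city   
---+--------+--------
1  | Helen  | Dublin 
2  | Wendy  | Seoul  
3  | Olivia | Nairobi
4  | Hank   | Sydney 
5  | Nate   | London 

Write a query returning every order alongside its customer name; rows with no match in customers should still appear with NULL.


LEFT JOIN keeps every row from orders (the left table); where customer_id has no match in customers, the customer columns become NULL. Walk through each order:
  - order 1 (Notebook): customer_id=3 -> matches Olivia
  - order 2 (Mouse): customer_id=4 -> matches Hank
  - order 3 (Headphones): customer_id=5 -> matches Nate
  - order 4 (Camera): customer_id=2 -> matches Wendy
  - order 5 (Keyboard): customer_id=2 -> matches Wendy
  - order 6 (Stapler): customer_id=NULL, no match -> kept with NULL
  - order 7 (Pen): customer_id=3 -> matches Olivia
  - order 8 (Laptop): customer_id=NULL, no match -> kept with NULL
All 8 rows appear; 2 have NULL customer.

SQL:
SELECT a.product, b.name AS customer
FROM orders a
LEFT JOIN customers b ON a.customer_id = b.id

Result:
product    | customer
-----------+---------
Notebook   | Olivia  
Mouse      | Hank    
Headphones | Nate    
Camera     | Wendy   
Keyboard   | Wendy   
Stapler    | NULL    
Pen        | Olivia  
Laptop     | NULL    


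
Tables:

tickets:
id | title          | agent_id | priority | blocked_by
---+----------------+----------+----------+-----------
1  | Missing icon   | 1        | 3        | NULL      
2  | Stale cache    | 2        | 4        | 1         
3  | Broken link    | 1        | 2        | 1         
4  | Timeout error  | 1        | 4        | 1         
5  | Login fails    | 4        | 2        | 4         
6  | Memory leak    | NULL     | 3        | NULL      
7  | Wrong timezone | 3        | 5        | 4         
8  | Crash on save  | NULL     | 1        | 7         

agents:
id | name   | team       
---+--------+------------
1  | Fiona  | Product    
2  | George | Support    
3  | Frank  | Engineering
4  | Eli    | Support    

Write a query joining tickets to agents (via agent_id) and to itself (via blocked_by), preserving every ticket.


Two LEFT JOINs from the same base table tickets: one to agents via agent_id, one to tickets itself via blocked_by. Both are LEFT so every ticket is preserved.
Match against agents:
  - ticket 1 (Missing icon): agent_id=1 -> matches Fiona
  - ticket 2 (Stale cache): agent_id=2 -> matches George
  - ticket 3 (Broken link): agent_id=1 -> matches Fiona
  - ticket 4 (Timeout error): agent_id=1 -> matches Fiona
  - ticket 5 (Login fails): agent_id=4 -> matches Eli
  - ticket 6 (Memory leak): agent_id=NULL, no match -> kept with NULL
  - ticket 7 (Wrong timezone): agent_id=3 -> matches Frank
  - ticket 8 (Crash on save): agent_id=NULL, no match -> kept with NULL
Match against tickets (self):
  - ticket 1 (Missing icon): blocked_by=NULL -> NULL
  - ticket 2 (Stale cache): blocked_by=1 -> Missing icon
  - ticket 3 (Broken link): blocked_by=1 -> Missing icon
  - ticket 4 (Timeout error): blocked_by=1 -> Missing icon
  - ticket 5 (Login fails): blocked_by=4 -> Timeout error
  - ticket 6 (Memory leak): blocked_by=NULL -> NULL
  - ticket 7 (Wrong timezone): blocked_by=4 -> Timeout error
  - ticket 8 (Crash on save): blocked_by=7 -> Wrong timezone

SQL:
SELECT a.title, b.name AS agent, c.title AS blocked_by
FROM tickets a
LEFT JOIN agents b ON a.agent_id = b.id
LEFT JOIN tickets c ON a.blocked_by = c.id

Result:
title          | agent  | blocked_by    
---------------+--------+---------------
Missing icon   | Fiona  | NULL          
Stale cache    | George | Missing icon  
Broken link    | Fiona  | Missing icon  
Timeout error  | Fiona  | Missing icon  
Login fails    | Eli    | Timeout error 
Memory leak    | NULL   | NULL          
Wrong timezone | Frank  | Timeout error 
Crash on save  | NULL   | Wrong timezone


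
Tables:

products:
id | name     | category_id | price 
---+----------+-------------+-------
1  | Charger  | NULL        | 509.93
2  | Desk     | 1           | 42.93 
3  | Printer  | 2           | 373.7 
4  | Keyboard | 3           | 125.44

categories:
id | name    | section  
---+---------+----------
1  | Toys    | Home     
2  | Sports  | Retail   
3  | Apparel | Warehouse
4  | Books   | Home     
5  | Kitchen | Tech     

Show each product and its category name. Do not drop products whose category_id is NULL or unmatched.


LEFT JOIN keeps every row from products (the left table); where category_id has no match in categories, the category columns become NULL. Walk through each product:
  - product 1 (Charger): category_id=NULL, no match -> kept with NULL
  - product 2 (Desk): category_id=1 -> matches Toys
  - product 3 (Printer): category_id=2 -> matches Sports
  - product 4 (Keyboard): category_id=3 -> matches Apparel
All 4 rows appear; 1 has NULL category.

SQL:
SELECT a.name, b.name AS category
FROM products a
LEFT JOIN categories b ON a.category_id = b.id

Result:
name     | category
---------+---------
Charger  | NULL    
Desk     | Toys    
Printer  | Sports  
Keyboard | Apparel 


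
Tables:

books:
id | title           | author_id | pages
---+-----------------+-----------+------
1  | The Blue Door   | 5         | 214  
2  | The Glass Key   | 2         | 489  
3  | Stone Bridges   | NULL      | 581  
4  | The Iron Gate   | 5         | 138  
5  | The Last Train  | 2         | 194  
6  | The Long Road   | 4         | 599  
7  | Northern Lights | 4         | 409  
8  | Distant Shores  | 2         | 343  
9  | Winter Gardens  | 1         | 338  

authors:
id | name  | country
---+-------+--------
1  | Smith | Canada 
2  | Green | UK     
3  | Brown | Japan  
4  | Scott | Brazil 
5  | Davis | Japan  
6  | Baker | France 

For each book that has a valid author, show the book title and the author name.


INNER JOIN keeps only books rows whose author_id matches an id in authors. Walk through each book:
  - book 1 (The Blue Door): author_id=5 -> matches Davis
  - book 2 (The Glass Key): author_id=2 -> matches Green
  - book 3 (Stone Bridges): author_id=NULL, no match -> dropped
  - book 4 (The Iron Gate): author_id=5 -> matches Davis
  - book 5 (The Last Train): author_id=2 -> matches Green
  - book 6 (The Long Road): author_id=4 -> matches Scott
  - book 7 (Northern Lights): author_id=4 -> matches Scott
  - book 8 (Distant Shores): author_id=2 -> matches Green
  - book 9 (Winter Gardens): author_id=1 -> matches Smith
So 1 of 9 rows is dropped.

SQL:
SELECT a.title, b.name AS author
FROM books a
INNER JOIN authors b ON a.author_id = b.id

Result:
title           | author
----------------+-------
The Blue Door   | Davis 
The Glass Key   | Green 
The Iron Gate   | Davis 
The Last Train  | Green 
The Long Road   | Scott 
Northern Lights | Scott 
Distant Shores  | Green 
Winter Gardens  | Smith 


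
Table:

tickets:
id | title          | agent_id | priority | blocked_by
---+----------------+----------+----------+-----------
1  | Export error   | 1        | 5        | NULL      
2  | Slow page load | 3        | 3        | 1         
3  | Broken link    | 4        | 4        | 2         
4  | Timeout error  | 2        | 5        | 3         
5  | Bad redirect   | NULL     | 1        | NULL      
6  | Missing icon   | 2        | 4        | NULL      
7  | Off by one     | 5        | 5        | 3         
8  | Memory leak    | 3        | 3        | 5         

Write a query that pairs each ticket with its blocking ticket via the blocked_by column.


This is a self-join: tickets is joined to a second copy of itself, matching each row's blocked_by to another row's id. Use LEFT JOIN so rows with blocked_by=NULL are kept.
  - ticket 1 (Export error): blocked_by=NULL -> NULL
  - ticket 2 (Slow page load): blocked_by=1 -> Export error
  - ticket 3 (Broken link): blocked_by=2 -> Slow page load
  - ticket 4 (Timeout error): blocked_by=3 -> Broken link
  - ticket 5 (Bad redirect): blocked_by=NULL -> NULL
  - ticket 6 (Missing icon): blocked_by=NULL -> NULL
  - ticket 7 (Off by one): blocked_by=3 -> Broken link
  - ticket 8 (Memory leak): blocked_by=5 -> Bad redirect

SQL:
SELECT a.title AS item, b.title AS blocked_by
FROM tickets a
LEFT JOIN tickets b ON a.blocked_by = b.id

Result:
item           | blocked_by    
---------------+---------------
Export error   | NULL          
Slow page load | Export error  
Broken link    | Slow page load
Timeout error  | Broken link   
Bad redirect   | NULL          
Missing icon   | NULL          
Off by one     | Broken link   
Memory leak    | Bad redirect  


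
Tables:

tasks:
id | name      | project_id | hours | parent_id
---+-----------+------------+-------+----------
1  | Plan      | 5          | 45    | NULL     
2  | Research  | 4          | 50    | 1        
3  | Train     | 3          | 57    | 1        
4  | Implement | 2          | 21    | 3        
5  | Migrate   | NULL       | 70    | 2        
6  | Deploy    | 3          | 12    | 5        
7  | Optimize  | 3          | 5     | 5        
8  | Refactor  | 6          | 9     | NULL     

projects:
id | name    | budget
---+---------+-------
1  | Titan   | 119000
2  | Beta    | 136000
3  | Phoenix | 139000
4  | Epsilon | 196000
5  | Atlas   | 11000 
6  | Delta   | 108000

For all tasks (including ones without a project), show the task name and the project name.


LEFT JOIN keeps every row from tasks (the left table); where project_id has no match in projects, the project columns become NULL. Walk through each task:
  - task 1 (Plan): project_id=5 -> matches Atlas
  - task 2 (Research): project_id=4 -> matches Epsilon
  - task 3 (Train): project_id=3 -> matches Phoenix
  - task 4 (Implement): project_id=2 -> matches Beta
  - task 5 (Migrate): project_id=NULL, no match -> kept with NULL
  - task 6 (Deploy): project_id=3 -> matches Phoenix
  - task 7 (Optimize): project_id=3 -> matches Phoenix
  - task 8 (Refactor): project_id=6 -> matches Delta
All 8 rows appear; 1 has NULL project.

SQL:
SELECT a.name, b.name AS project
FROM tasks a
LEFT JOIN projects b ON a.project_id = b.id

Result:
name      | project
----------+--------
Plan      | Atlas  
Research  | Epsilon
Train     | Phoenix
Implement | Beta   
Migrate   | NULL   
Deploy    | Phoenix
Optimize  | Phoenix
Refactor  | Delta  


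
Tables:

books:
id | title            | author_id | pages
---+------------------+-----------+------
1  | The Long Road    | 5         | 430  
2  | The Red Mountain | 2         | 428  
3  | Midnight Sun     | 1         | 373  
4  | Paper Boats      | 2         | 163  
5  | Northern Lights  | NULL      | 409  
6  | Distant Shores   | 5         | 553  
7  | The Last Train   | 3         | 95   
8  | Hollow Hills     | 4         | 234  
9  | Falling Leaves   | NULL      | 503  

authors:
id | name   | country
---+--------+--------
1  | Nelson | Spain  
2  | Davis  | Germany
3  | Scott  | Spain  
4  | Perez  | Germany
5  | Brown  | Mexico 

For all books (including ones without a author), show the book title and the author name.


LEFT JOIN keeps every row from books (the left table); where author_id has no match in authors, the author columns become NULL. Walk through each book:
  - book 1 (The Long Road): author_id=5 -> matches Brown
  - book 2 (The Red Mountain): author_id=2 -> matches Davis
  - book 3 (Midnight Sun): author_id=1 -> matches Nelson
  - book 4 (Paper Boats): author_id=2 -> matches Davis
  - book 5 (Northern Lights): author_id=NULL, no match -> kept with NULL
  - book 6 (Distant Shores): author_id=5 -> matches Brown
  - book 7 (The Last Train): author_id=3 -> matches Scott
  - book 8 (Hollow Hills): author_id=4 -> matches Perez
  - book 9 (Falling Leaves): author_id=NULL, no match -> kept with NULL
All 9 rows appear; 2 have NULL author.

SQL:
SELECT a.title, b.name AS author
FROM books a
LEFT JOIN authors b ON a.author_id = b.id

Result:
title            | author
-----------------+-------
The Long Road    | Brown 
The Red Mountain | Davis 
Midnight Sun     | Nelson
Paper Boats      | Davis 
Northern Lights  | NULL  
Distant Shores   | Brown 
The Last Train   | Scott 
Hollow Hills     | Perez 
Falling Leaves   | NULL  


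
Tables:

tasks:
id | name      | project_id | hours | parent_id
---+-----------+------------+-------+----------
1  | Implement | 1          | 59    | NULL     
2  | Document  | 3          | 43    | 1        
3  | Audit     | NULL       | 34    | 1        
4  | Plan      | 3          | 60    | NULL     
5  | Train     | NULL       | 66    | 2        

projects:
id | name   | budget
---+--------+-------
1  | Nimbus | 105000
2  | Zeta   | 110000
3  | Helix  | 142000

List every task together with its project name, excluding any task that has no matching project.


INNER JOIN keeps only tasks rows whose project_id matches an id in projects. Walk through each task:
  - task 1 (Implement): project_id=1 -> matches Nimbus
  - task 2 (Document): project_id=3 -> matches Helix
  - task 3 (Audit): project_id=NULL, no match -> dropped
  - task 4 (Plan): project_id=3 -> matches Helix
  - task 5 (Train): project_id=NULL, no match -> dropped
So 2 of 5 rows are dropped.

SQL:
SELECT a.name, b.name AS project
FROM tasks a
INNER JOIN projects b ON a.project_id = b.id

Result:
name      | project
----------+--------
Implement | Nimbus 
Document  | Helix  
Plan      | Helix  


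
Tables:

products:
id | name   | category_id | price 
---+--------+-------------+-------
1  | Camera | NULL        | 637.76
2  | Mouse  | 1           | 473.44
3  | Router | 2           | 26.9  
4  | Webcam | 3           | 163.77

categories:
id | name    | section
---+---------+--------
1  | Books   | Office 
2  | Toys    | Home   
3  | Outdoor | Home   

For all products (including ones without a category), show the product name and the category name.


LEFT JOIN keeps every row from products (the left table); where category_id has no match in categories, the category columns become NULL. Walk through each product:
  - product 1 (Camera): category_id=NULL, no match -> kept with NULL
  - product 2 (Mouse): category_id=1 -> matches Books
  - product 3 (Router): category_id=2 -> matches Toys
  - product 4 (Webcam): category_id=3 -> matches Outdoor
All 4 rows appear; 1 has NULL category.

SQL:
SELECT a.name, b.name AS category
FROM products a
LEFT JOIN categories b ON a.category_id = b.id

Result:
name   | category
-------+---------
Camera | NULL    
Mouse  | Books   
Router | Toys    
Webcam | Outdoor 


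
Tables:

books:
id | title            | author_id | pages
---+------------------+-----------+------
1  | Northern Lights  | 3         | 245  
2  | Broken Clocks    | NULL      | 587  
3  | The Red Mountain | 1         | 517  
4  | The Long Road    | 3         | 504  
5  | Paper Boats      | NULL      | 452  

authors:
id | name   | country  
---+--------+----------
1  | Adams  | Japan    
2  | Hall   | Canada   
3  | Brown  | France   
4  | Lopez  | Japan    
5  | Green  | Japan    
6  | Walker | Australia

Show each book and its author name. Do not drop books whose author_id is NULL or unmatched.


LEFT JOIN keeps every row from books (the left table); where author_id has no match in authors, the author columns become NULL. Walk through each book:
  - book 1 (Northern Lights): author_id=3 -> matches Brown
  - book 2 (Broken Clocks): author_id=NULL, no match -> kept with NULL
  - book 3 (The Red Mountain): author_id=1 -> matches Adams
  - book 4 (The Long Road): author_id=3 -> matches Brown
  - book 5 (Paper Boats): author_id=NULL, no match -> kept with NULL
All 5 rows appear; 2 have NULL author.

SQL:
SELECT a.title, b.name AS author
FROM books a
LEFT JOIN authors b ON a.author_id = b.id

Result:
title            | author
-----------------+-------
Northern Lights  | Brown 
Broken Clocks    | NULL  
The Red Mountain | Adams 
The Long Road    | Brown 
Paper Boats      | NULL  


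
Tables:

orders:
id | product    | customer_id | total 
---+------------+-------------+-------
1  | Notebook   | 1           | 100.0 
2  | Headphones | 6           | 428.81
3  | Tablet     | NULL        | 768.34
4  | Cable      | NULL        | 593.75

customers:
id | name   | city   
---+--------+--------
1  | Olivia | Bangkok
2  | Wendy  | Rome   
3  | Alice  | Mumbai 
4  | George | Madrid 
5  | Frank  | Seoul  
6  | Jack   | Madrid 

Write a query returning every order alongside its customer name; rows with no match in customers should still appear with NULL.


LEFT JOIN keeps every row from orders (the left table); where customer_id has no match in customers, the customer columns become NULL. Walk through each order:
  - order 1 (Notebook): customer_id=1 -> matches Olivia
  - order 2 (Headphones): customer_id=6 -> matches Jack
  - order 3 (Tablet): customer_id=NULL, no match -> kept with NULL
  - order 4 (Cable): customer_id=NULL, no match -> kept with NULL
All 4 rows appear; 2 have NULL customer.

SQL:
SELECT a.product, b.name AS customer
FROM orders a
LEFT JOIN customers b ON a.customer_id = b.id

Result:
product    | customer
-----------+---------
Notebook   | Olivia  
Headphones | Jack    
Tablet     | NULL    
Cable      | NULL    


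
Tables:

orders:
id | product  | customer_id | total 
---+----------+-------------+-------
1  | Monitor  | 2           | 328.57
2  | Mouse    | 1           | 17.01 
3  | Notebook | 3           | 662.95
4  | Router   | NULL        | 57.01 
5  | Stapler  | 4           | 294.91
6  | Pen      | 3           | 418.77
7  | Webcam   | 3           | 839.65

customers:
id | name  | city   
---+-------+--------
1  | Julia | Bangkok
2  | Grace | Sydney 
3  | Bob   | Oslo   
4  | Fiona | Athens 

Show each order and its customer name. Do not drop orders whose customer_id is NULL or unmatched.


LEFT JOIN keeps every row from orders (the left table); where customer_id has no match in customers, the customer columns become NULL. Walk through each order:
  - order 1 (Monitor): customer_id=2 -> matches Grace
  - order 2 (Mouse): customer_id=1 -> matches Julia
  - order 3 (Notebook): customer_id=3 -> matches Bob
  - order 4 (Router): customer_id=NULL, no match -> kept with NULL
  - order 5 (Stapler): customer_id=4 -> matches Fiona
  - order 6 (Pen): customer_id=3 -> matches Bob
  - order 7 (Webcam): customer_id=3 -> matches Bob
All 7 rows appear; 1 has NULL customer.

SQL:
SELECT a.product, b.name AS customer
FROM orders a
LEFT JOIN customers b ON a.customer_id = b.id

Result:
product  | customer
---------+---------
Monitor  | Grace   
Mouse    | Julia   
Notebook | Bob     
Router   | NULL    
Stapler  | Fiona   
Pen      | Bob     
Webcam   | Bob     


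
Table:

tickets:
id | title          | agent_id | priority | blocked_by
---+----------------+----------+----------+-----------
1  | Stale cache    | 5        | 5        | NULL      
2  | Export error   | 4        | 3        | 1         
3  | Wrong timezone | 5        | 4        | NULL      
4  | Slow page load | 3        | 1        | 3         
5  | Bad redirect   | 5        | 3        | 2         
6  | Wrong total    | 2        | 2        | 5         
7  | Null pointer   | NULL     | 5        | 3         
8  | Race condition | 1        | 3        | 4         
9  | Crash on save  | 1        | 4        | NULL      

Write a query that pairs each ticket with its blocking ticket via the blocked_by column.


This is a self-join: tickets is joined to a second copy of itself, matching each row's blocked_by to another row's id. Use LEFT JOIN so rows with blocked_by=NULL are kept.
  - ticket 1 (Stale cache): blocked_by=NULL -> NULL
  - ticket 2 (Export error): blocked_by=1 -> Stale cache
  - ticket 3 (Wrong timezone): blocked_by=NULL -> NULL
  - ticket 4 (Slow page load): blocked_by=3 -> Wrong timezone
  - ticket 5 (Bad redirect): blocked_by=2 -> Export error
  - ticket 6 (Wrong total): blocked_by=5 -> Bad redirect
  - ticket 7 (Null pointer): blocked_by=3 -> Wrong timezone
  - ticket 8 (Race condition): blocked_by=4 -> Slow page load
  - ticket 9 (Crash on save): blocked_by=NULL -> NULL

SQL:
SELECT a.title AS item, b.title AS blocked_by
FROM tickets a
LEFT JOIN tickets b ON a.blocked_by = b.id

Result:
item           | blocked_by    
---------------+---------------
Stale cache    | NULL          
Export error   | Stale cache   
Wrong timezone | NULL          
Slow page load | Wrong timezone
Bad redirect   | Export error  
Wrong total    | Bad redirect  
Null pointer   | Wrong timezone
Race condition | Slow page load
Crash on save  | NULL          


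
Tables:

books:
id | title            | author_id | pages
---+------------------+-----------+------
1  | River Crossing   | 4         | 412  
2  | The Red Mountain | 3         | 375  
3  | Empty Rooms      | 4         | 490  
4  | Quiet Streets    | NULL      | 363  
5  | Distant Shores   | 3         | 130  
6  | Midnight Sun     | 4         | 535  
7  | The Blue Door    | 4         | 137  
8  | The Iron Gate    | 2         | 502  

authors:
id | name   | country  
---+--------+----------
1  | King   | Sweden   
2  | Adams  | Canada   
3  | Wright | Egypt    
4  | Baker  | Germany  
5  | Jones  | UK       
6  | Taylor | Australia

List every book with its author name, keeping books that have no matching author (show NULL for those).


LEFT JOIN keeps every row from books (the left table); where author_id has no match in authors, the author columns become NULL. Walk through each book:
  - book 1 (River Crossing): author_id=4 -> matches Baker
  - book 2 (The Red Mountain): author_id=3 -> matches Wright
  - book 3 (Empty Rooms): author_id=4 -> matches Baker
  - book 4 (Quiet Streets): author_id=NULL, no match -> kept with NULL
  - book 5 (Distant Shores): author_id=3 -> matches Wright
  - book 6 (Midnight Sun): author_id=4 -> matches Baker
  - book 7 (The Blue Door): author_id=4 -> matches Baker
  - book 8 (The Iron Gate): author_id=2 -> matches Adams
All 8 rows appear; 1 has NULL author.

SQL:
SELECT a.title, b.name AS author
FROM books a
LEFT JOIN authors b ON a.author_id = b.id

Result:
title            | author
-----------------+-------
River Crossing   | Baker 
The Red Mountain | Wright
Empty Rooms      | Baker 
Quiet Streets    | NULL  
Distant Shores   | Wright
Midnight Sun     | Baker 
The Blue Door    | Baker 
The Iron Gate    | Adams 


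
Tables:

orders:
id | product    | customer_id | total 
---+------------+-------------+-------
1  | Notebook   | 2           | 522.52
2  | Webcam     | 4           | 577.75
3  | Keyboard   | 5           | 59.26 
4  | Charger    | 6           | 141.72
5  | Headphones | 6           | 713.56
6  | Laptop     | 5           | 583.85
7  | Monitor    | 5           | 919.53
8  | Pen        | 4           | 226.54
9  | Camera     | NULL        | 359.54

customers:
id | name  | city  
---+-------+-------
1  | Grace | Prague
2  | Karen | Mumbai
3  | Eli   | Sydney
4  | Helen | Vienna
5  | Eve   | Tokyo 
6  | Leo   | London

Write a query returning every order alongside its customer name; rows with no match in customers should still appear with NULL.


LEFT JOIN keeps every row from orders (the left table); where customer_id has no match in customers, the customer columns become NULL. Walk through each order:
  - order 1 (Notebook): customer_id=2 -> matches Karen
  - order 2 (Webcam): customer_id=4 -> matches Helen
  - order 3 (Keyboard): customer_id=5 -> matches Eve
  - order 4 (Charger): customer_id=6 -> matches Leo
  - order 5 (Headphones): customer_id=6 -> matches Leo
  - order 6 (Laptop): customer_id=5 -> matches Eve
  - order 7 (Monitor): customer_id=5 -> matches Eve
  - order 8 (Pen): customer_id=4 -> matches Helen
  - order 9 (Camera): customer_id=NULL, no match -> kept with NULL
All 9 rows appear; 1 has NULL customer.

SQL:
SELECT a.product, b.name AS customer
FROM orders a
LEFT JOIN customers b ON a.customer_id = b.id

Result:
product    | customer
-----------+---------
Notebook   | Karen   
Webcam     | Helen   
Keyboard   | Eve     
Charger    | Leo     
Headphones | Leo     
Laptop     | Eve     
Monitor    | Eve     
Pen        | Helen   
Camera     | NULL    


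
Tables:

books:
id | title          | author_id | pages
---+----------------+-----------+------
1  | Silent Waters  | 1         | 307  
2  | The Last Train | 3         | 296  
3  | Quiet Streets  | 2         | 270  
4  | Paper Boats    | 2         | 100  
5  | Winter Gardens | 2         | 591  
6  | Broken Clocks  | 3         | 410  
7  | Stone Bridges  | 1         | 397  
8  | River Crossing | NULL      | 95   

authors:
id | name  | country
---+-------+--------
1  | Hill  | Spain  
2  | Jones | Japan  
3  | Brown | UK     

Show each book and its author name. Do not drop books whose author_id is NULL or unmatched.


LEFT JOIN keeps every row from books (the left table); where author_id has no match in authors, the author columns become NULL. Walk through each book:
  - book 1 (Silent Waters): author_id=1 -> matches Hill
  - book 2 (The Last Train): author_id=3 -> matches Brown
  - book 3 (Quiet Streets): author_id=2 -> matches Jones
  - book 4 (Paper Boats): author_id=2 -> matches Jones
  - book 5 (Winter Gardens): author_id=2 -> matches Jones
  - book 6 (Broken Clocks): author_id=3 -> matches Brown
  - book 7 (Stone Bridges): author_id=1 -> matches Hill
  - book 8 (River Crossing): author_id=NULL, no match -> kept with NULL
All 8 rows appear; 1 has NULL author.

SQL:
SELECT a.title, b.name AS author
FROM books a
LEFT JOIN authors b ON a.author_id = b.id

Result:
title          | author
---------------+-------
Silent Waters  | Hill  
The Last Train | Brown 
Quiet Streets  | Jones 
Paper Boats    | Jones 
Winter Gardens | Jones 
Broken Clocks  | Brown 
Stone Bridges  | Hill  
River Crossing | NULL  


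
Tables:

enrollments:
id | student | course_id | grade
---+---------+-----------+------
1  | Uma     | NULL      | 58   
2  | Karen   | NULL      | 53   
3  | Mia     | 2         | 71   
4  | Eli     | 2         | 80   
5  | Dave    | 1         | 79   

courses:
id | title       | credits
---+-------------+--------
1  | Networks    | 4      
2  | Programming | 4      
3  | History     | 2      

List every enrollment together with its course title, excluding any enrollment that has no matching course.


INNER JOIN keeps only enrollments rows whose course_id matches an id in courses. Walk through each enrollment:
  - enrollment 1 (Uma): course_id=NULL, no match -> dropped
  - enrollment 2 (Karen): course_id=NULL, no match -> dropped
  - enrollment 3 (Mia): course_id=2 -> matches Programming
  - enrollment 4 (Eli): course_id=2 -> matches Programming
  - enrollment 5 (Dave): course_id=1 -> matches Networks
So 2 of 5 rows are dropped.

SQL:
SELECT a.student, b.title AS course
FROM enrollments a
INNER JOIN courses b ON a.course_id = b.id

Result:
student | course     
--------+------------
Mia     | Programming
Eli     | Programming
Dave    | Networks   


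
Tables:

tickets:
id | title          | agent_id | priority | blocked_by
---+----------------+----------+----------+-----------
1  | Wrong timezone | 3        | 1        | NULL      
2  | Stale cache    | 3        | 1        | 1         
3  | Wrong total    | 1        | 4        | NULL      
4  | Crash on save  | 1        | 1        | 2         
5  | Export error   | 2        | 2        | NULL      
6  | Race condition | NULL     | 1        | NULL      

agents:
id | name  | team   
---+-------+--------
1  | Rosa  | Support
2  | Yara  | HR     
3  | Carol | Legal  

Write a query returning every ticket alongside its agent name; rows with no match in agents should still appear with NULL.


LEFT JOIN keeps every row from tickets (the left table); where agent_id has no match in agents, the agent columns become NULL. Walk through each ticket:
  - ticket 1 (Wrong timezone): agent_id=3 -> matches Carol
  - ticket 2 (Stale cache): agent_id=3 -> matches Carol
  - ticket 3 (Wrong total): agent_id=1 -> matches Rosa
  - ticket 4 (Crash on save): agent_id=1 -> matches Rosa
  - ticket 5 (Export error): agent_id=2 -> matches Yara
  - ticket 6 (Race condition): agent_id=NULL, no match -> kept with NULL
All 6 rows appear; 1 has NULL agent.

SQL:
SELECT a.title, b.name AS agent
FROM tickets a
LEFT JOIN agents b ON a.agent_id = b.id

Result:
title          | agent
---------------+------
Wrong timezone | Carol
Stale cache    | Carol
Wrong total    | Rosa 
Crash on save  | Rosa 
Export error   | Yara 
Race condition | NULL 


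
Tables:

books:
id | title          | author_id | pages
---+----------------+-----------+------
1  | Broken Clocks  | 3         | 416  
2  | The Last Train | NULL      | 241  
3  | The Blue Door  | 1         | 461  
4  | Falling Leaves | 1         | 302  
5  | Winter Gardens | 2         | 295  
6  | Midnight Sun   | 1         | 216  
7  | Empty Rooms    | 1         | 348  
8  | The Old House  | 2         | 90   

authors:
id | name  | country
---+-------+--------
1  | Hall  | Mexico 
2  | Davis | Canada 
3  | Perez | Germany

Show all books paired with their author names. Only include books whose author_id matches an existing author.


INNER JOIN keeps only books rows whose author_id matches an id in authors. Walk through each book:
  - book 1 (Broken Clocks): author_id=3 -> matches Perez
  - book 2 (The Last Train): author_id=NULL, no match -> dropped
  - book 3 (The Blue Door): author_id=1 -> matches Hall
  - book 4 (Falling Leaves): author_id=1 -> matches Hall
  - book 5 (Winter Gardens): author_id=2 -> matches Davis
  - book 6 (Midnight Sun): author_id=1 -> matches Hall
  - book 7 (Empty Rooms): author_id=1 -> matches Hall
  - book 8 (The Old House): author_id=2 -> matches Davis
So 1 of 8 rows is dropped.

SQL:
SELECT a.title, b.name AS author
FROM books a
INNER JOIN authors b ON a.author_id = b.id

Result:
title          | author
---------------+-------
Broken Clocks  | Perez 
The Blue Door  | Hall  
Falling Leaves | Hall  
Winter Gardens | Davis 
Midnight Sun   | Hall  
Empty Rooms    | Hall  
The Old House  | Davis 


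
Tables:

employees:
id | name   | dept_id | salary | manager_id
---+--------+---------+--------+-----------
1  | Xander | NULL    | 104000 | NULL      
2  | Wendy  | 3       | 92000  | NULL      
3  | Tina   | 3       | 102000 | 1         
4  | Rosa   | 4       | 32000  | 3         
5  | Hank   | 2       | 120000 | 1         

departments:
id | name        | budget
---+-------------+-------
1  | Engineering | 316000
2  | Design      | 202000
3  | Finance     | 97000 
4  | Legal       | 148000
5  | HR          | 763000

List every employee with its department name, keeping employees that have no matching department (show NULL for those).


LEFT JOIN keeps every row from employees (the left table); where dept_id has no match in departments, the department columns become NULL. Walk through each employee:
  - employee 1 (Xander): dept_id=NULL, no match -> kept with NULL
  - employee 2 (Wendy): dept_id=3 -> matches Finance
  - employee 3 (Tina): dept_id=3 -> matches Finance
  - employee 4 (Rosa): dept_id=4 -> matches Legal
  - employee 5 (Hank): dept_id=2 -> matches Design
All 5 rows appear; 1 has NULL department.

SQL:
SELECT a.name, b.name AS department
FROM employees a
LEFT JOIN departments b ON a.dept_id = b.id

Result:
name   | department
-------+-----------
Xander | NULL      
Wendy  | Finance   
Tina   | Finance   
Rosa   | Legal     
Hank   | Design    
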